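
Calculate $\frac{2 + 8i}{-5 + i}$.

Multiply numerator and denominator by conjugate (-5 - i):
= (2 + 8i)(-5 - i) / ((-5)^2 + 1^2)
= (-2 - 42i) / 26
Divide through by 2: (-1 - 21i) / 13
= -1/13 - (21/13)i


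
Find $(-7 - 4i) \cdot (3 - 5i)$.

(a1*a2 - b1*b2) + (a1*b2 + b1*a2)i
= (-21 - 20) + (35 + (-12))i
= -41 + 23i


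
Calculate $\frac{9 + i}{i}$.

Multiply numerator and denominator by conjugate (-i):
= (9 + i)(-i) / (0^2 + 1^2)
= (1 - 9i) / 1
= 1 - 9i


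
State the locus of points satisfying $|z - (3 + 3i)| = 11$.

|z - z0| = r describes a circle centered at z0 with radius r
Here z0 = 3 + 3i and r = 11
Locus: Circle centered at (3, 3) with radius 11


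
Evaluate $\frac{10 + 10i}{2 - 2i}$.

Multiply numerator and denominator by conjugate (2 + 2i):
= (10 + 10i)(2 + 2i) / (2^2 + (-2)^2)
= (40i) / 8
= 5i


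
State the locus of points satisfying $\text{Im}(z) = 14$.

Im(z) = y where z = x + yi; the equation y = 14 is satisfied by all points with that y-coordinate
Locus: Horizontal line y = 14


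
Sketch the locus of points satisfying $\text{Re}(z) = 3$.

Re(z) = x where z = x + yi; the equation x = 3 is satisfied by all points with that x-coordinate
Locus: Vertical line x = 3


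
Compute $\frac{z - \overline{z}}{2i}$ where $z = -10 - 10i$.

z - conjugate(z) = 2bi
(z - conjugate(z))/(2i) = 2bi/(2i) = b = -10


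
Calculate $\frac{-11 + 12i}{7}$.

Divisor is real, so divide each part by 7:
= -11/7 + (12/7)i


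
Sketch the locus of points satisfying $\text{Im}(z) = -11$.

Im(z) = y where z = x + yi; the equation y = -11 is satisfied by all points with that y-coordinate
Locus: Horizontal line y = -11


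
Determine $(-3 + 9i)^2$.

(a + bi)^2 = a^2 - b^2 + 2abi
= (-3)^2 - 9^2 + 2*(-3)*9i
= -72 - 54i


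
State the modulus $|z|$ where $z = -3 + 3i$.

|z| = sqrt(a^2 + b^2) = sqrt((-3)^2 + 3^2) = sqrt(18) = sqrt(18)


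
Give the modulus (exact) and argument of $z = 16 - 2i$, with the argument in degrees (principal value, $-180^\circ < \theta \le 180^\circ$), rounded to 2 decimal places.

|z| = sqrt(16^2 + (-2)^2) = sqrt(260)
arg(z) = arctan(b/a) = arctan(-2/16) (quadrant-adjusted) = -7.13°


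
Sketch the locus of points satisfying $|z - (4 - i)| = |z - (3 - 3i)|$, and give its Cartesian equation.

|z - z1| = |z - z2| means z is equidistant from z1 and z2,
i.e. the perpendicular bisector of the segment from (4, -1) to (3, -3) (midpoint (7/2, -2)).
With z = x + yi, square both sides:
(x - 4)^2 + (y - (-1))^2 = (x - 3)^2 + (y - (-3))^2
The x^2 and y^2 terms cancel: -2x + (-4)y = 18 - 17 = 1
Simplify: 2x + 4y = -1
Locus: Perpendicular bisector of the segment from (4, -1) to (3, -3): the line 2x + 4y = -1


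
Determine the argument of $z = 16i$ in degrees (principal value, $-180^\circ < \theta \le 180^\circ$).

a = 0 and b > 0, so z lies on the positive imaginary axis: θ = 90°


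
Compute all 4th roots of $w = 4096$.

|w| = 4096, arg(w) = 0°
Root modulus = 4096^(1/4) = 8
Root arguments: θ_k = (0° + 360°k)/4 for k = 0, 1, ..., 3
Roots: 8, 8i, -8, -8i


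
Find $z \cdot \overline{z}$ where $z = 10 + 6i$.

z * conjugate(z) = |z|^2 = a^2 + b^2
= 10^2 + 6^2 = 136


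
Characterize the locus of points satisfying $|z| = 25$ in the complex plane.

|z| = 25 means sqrt(x^2 + y^2) = 25
This is a circle of radius 25 centered at the origin


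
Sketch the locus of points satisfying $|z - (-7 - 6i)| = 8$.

|z - z0| = r describes a circle centered at z0 with radius r
Here z0 = -7 - 6i and r = 8
Locus: Circle centered at (-7, -6) with radius 8


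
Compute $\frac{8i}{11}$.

Divisor is real, so divide each part by 11:
= 0 + (8/11)i


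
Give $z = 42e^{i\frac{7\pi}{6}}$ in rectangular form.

a = r cos θ = 42 * -sqrt(3)/2 = -21*sqrt(3)
b = r sin θ = 42 * -1/2 = -21
z = -21*sqrt(3) - 21i


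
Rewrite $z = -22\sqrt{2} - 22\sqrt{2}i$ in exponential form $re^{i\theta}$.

r = |z| = sqrt((-22*sqrt(2))^2 + (-22*sqrt(2))^2) = sqrt(968 + 968) = sqrt(1936) = 44
θ = arctan(b/a) = arctan(-31.1127/-31.1127) (quadrant-adjusted) = 225° = 5π/4
z = 44e^(i*5π/4)


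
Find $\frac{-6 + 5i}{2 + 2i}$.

Multiply numerator and denominator by conjugate (2 - 2i):
= (-6 + 5i)(2 - 2i) / (2^2 + 2^2)
= (-2 + 22i) / 8
Divide through by 2: (-1 + 11i) / 4
= -1/4 + (11/4)i


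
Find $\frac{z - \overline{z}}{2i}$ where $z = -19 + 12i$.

z - conjugate(z) = 2bi
(z - conjugate(z))/(2i) = 2bi/(2i) = b = 12


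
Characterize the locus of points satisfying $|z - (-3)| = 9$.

|z - z0| = r describes a circle centered at z0 with radius r
Here z0 = -3 and r = 9
Locus: Circle centered at (-3, 0) with radius 9


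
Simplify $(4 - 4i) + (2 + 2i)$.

(4 + 2) + (-4 + 2)i = 6 - 2i


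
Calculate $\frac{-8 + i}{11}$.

Divisor is real, so divide each part by 11:
= -8/11 + (1/11)i


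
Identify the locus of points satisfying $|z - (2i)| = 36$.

|z - z0| = r describes a circle centered at z0 with radius r
Here z0 = 2i and r = 36
Locus: Circle centered at (0, 2) with radius 36


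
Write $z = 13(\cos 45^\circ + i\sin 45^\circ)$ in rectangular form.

a = r cos θ = 13 * sqrt(2)/2 = 13*sqrt(2)/2
b = r sin θ = 13 * sqrt(2)/2 = 13*sqrt(2)/2
z = 13*sqrt(2)/2 + (13*sqrt(2)/2)i


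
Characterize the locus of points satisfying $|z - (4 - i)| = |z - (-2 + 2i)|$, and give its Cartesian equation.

|z - z1| = |z - z2| means z is equidistant from z1 and z2,
i.e. the perpendicular bisector of the segment from (4, -1) to (-2, 2) (midpoint (1, 1/2)).
With z = x + yi, square both sides:
(x - 4)^2 + (y - (-1))^2 = (x - (-2))^2 + (y - 2)^2
The x^2 and y^2 terms cancel: -12x + 6y = 8 - 17 = -9
Simplify: 4x - 2y = 3
Locus: Perpendicular bisector of the segment from (4, -1) to (-2, 2): the line 4x - 2y = 3


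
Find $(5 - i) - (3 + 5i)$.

(5 - 3) + (-1 - 5)i = 2 - 6i


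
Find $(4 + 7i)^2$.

(a + bi)^2 = a^2 - b^2 + 2abi
= 4^2 - 7^2 + 2*4*7i
= -33 + 56i


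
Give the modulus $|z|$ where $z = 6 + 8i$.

|z| = sqrt(a^2 + b^2) = sqrt(6^2 + 8^2) = sqrt(100) = 10


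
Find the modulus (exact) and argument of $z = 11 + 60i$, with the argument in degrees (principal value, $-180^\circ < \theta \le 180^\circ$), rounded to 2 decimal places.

|z| = sqrt(11^2 + 60^2) = 61
arg(z) = arctan(b/a) = arctan(60/11) (quadrant-adjusted) = 79.61°


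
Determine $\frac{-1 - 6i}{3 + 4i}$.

Multiply numerator and denominator by conjugate (3 - 4i):
= (-1 - 6i)(3 - 4i) / (3^2 + 4^2)
= (-27 - 14i) / 25
= -27/25 - (14/25)i


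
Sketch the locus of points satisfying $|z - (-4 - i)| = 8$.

|z - z0| = r describes a circle centered at z0 with radius r
Here z0 = -4 - i and r = 8
Locus: Circle centered at (-4, -1) with radius 8


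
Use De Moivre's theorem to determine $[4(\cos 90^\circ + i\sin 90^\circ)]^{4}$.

By De Moivre: z^n = r^n(cos(nθ) + i sin(nθ))
= 4^4(cos(4*90°) + i sin(4*90°))
= 256(cos 0° + i sin 0°)
= 256


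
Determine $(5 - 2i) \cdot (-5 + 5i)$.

(a1*a2 - b1*b2) + (a1*b2 + b1*a2)i
= (-25 - (-10)) + (25 + 10)i
= -15 + 35i


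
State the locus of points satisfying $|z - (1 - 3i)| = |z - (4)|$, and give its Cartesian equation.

|z - z1| = |z - z2| means z is equidistant from z1 and z2,
i.e. the perpendicular bisector of the segment from (1, -3) to (4, 0) (midpoint (5/2, -3/2)).
With z = x + yi, square both sides:
(x - 1)^2 + (y - (-3))^2 = (x - 4)^2 + (y - 0)^2
The x^2 and y^2 terms cancel: 6x + 6y = 16 - 10 = 6
Simplify: x + y = 1
Locus: Perpendicular bisector of the segment from (1, -3) to (4, 0): the line x + y = 1


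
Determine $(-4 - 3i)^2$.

(a + bi)^2 = a^2 - b^2 + 2abi
= (-4)^2 - (-3)^2 + 2*(-4)*(-3)i
= 7 + 24i


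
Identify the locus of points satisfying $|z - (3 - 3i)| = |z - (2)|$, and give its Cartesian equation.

|z - z1| = |z - z2| means z is equidistant from z1 and z2,
i.e. the perpendicular bisector of the segment from (3, -3) to (2, 0) (midpoint (5/2, -3/2)).
With z = x + yi, square both sides:
(x - 3)^2 + (y - (-3))^2 = (x - 2)^2 + (y - 0)^2
The x^2 and y^2 terms cancel: -2x + 6y = 4 - 18 = -14
Simplify: x - 3y = 7
Locus: Perpendicular bisector of the segment from (3, -3) to (2, 0): the line x - 3y = 7


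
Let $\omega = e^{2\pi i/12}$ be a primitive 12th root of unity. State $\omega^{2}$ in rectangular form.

ω^2 = e^(2πi·2/12) = e^(i·1π/3)
= cos(1π/3) + i sin(1π/3)
= 1/2 + (sqrt(3)/2)i


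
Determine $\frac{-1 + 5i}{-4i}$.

Multiply numerator and denominator by conjugate (4i):
= (-1 + 5i)(4i) / (0^2 + (-4)^2)
= (-20 - 4i) / 16
Divide through by 4: (-5 - i) / 4
= -5/4 - (1/4)i


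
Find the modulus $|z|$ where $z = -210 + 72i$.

|z| = sqrt(a^2 + b^2) = sqrt((-210)^2 + 72^2) = sqrt(49284) = 222


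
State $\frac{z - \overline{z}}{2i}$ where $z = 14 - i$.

z - conjugate(z) = 2bi
(z - conjugate(z))/(2i) = 2bi/(2i) = b = -1


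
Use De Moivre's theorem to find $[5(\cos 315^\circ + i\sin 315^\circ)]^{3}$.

By De Moivre: z^n = r^n(cos(nθ) + i sin(nθ))
= 5^3(cos(3*315°) + i sin(3*315°))
= 125(cos 225° + i sin 225°)
= -125*sqrt(2)/2 - (125*sqrt(2)/2)i


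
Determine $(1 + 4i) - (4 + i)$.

(1 - 4) + (4 - 1)i = -3 + 3i


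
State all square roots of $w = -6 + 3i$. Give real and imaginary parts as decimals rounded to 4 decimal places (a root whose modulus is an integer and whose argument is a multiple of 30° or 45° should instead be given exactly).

|w| = sqrt(45) ≈ 6.708204, arg(w) ≈ 153.434949°
Root modulus = sqrt(45)^(1/2) ≈ 2.590020
Root arguments: θ_k = (arg(w) + 360°k)/2 for k = 0, 1, ..., 1
Compute each root as (root modulus)(cos θ_k + i sin θ_k) using full-precision intermediates, then round to 4 decimal places.
Roots: 0.5951 + 2.5207i, -0.5951 - 2.5207i


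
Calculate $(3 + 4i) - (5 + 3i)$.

(3 - 5) + (4 - 3)i = -2 + i


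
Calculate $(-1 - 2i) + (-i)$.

(-1 + 0) + (-2 + (-1))i = -1 - 3i


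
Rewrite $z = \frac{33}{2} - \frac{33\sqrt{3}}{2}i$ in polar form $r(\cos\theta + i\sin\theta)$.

r = |z| = sqrt(a^2 + b^2) = sqrt((33/2)^2 + (-33*sqrt(3)/2)^2) = sqrt(1089/4 + 3267/4) = sqrt(1089) = 33
θ = arctan(b/a) = arctan(-28.5788/16.5) (quadrant-adjusted) = 300°
z = 33(cos 300° + i sin 300°)


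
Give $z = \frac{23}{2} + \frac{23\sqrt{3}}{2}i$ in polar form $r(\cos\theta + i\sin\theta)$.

r = |z| = sqrt(a^2 + b^2) = sqrt((23/2)^2 + (23*sqrt(3)/2)^2) = sqrt(529/4 + 1587/4) = sqrt(529) = 23
θ = arctan(b/a) = arctan(19.9186/11.5) (quadrant-adjusted) = 60°
z = 23(cos 60° + i sin 60°)


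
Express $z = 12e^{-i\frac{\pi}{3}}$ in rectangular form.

a = r cos θ = 12 * 1/2 = 6
b = r sin θ = 12 * -sqrt(3)/2 = -6*sqrt(3)
z = 6 - 6*sqrt(3)i


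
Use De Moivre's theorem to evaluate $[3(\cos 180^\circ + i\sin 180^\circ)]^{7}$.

By De Moivre: z^n = r^n(cos(nθ) + i sin(nθ))
= 3^7(cos(7*180°) + i sin(7*180°))
= 2187(cos 180° + i sin 180°)
= -2187


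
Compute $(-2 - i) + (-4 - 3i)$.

(-2 + (-4)) + (-1 + (-3))i = -6 - 4i


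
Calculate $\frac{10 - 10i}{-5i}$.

Multiply numerator and denominator by conjugate (5i):
= (10 - 10i)(5i) / (0^2 + (-5)^2)
= (50 + 50i) / 25
= 2 + 2i


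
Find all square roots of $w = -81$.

|w| = 81, arg(w) = 180°
Root modulus = 81^(1/2) = 9
Root arguments: θ_k = (180° + 360°k)/2 for k = 0, 1, ..., 1
Roots: 9i, -9i


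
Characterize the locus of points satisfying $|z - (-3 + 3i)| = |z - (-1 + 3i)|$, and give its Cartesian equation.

|z - z1| = |z - z2| means z is equidistant from z1 and z2,
i.e. the perpendicular bisector of the segment from (-3, 3) to (-1, 3) (midpoint (-2, 3)).
With z = x + yi, square both sides:
(x - (-3))^2 + (y - 3)^2 = (x - (-1))^2 + (y - 3)^2
The x^2 and y^2 terms cancel: 4x + 0y = 10 - 18 = -8
Simplify: x = -2
Locus: Perpendicular bisector of the segment from (-3, 3) to (-1, 3): the line x = -2


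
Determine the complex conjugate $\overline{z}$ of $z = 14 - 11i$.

If z = a + bi, then conjugate(z) = a - bi
conjugate(14 - 11i) = 14 + 11i


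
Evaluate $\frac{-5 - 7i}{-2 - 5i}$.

Multiply numerator and denominator by conjugate (-2 + 5i):
= (-5 - 7i)(-2 + 5i) / ((-2)^2 + (-5)^2)
= (45 - 11i) / 29
= 45/29 - (11/29)i


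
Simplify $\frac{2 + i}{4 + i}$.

Multiply numerator and denominator by conjugate (4 - i):
= (2 + i)(4 - i) / (4^2 + 1^2)
= (9 + 2i) / 17
= 9/17 + (2/17)i


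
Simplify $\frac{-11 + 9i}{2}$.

Divisor is real, so divide each part by 2:
= -11/2 + (9/2)i


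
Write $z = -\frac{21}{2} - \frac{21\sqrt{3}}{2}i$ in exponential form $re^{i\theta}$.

r = |z| = sqrt((-21/2)^2 + (-21*sqrt(3)/2)^2) = sqrt(441/4 + 1323/4) = sqrt(441) = 21
θ = arctan(b/a) = arctan(-18.1865/-10.5) (quadrant-adjusted) = -120° = -2π/3
z = 21e^(-i*2π/3)


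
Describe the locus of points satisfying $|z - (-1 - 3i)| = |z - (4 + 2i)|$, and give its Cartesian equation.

|z - z1| = |z - z2| means z is equidistant from z1 and z2,
i.e. the perpendicular bisector of the segment from (-1, -3) to (4, 2) (midpoint (3/2, -1/2)).
With z = x + yi, square both sides:
(x - (-1))^2 + (y - (-3))^2 = (x - 4)^2 + (y - 2)^2
The x^2 and y^2 terms cancel: 10x + 10y = 20 - 10 = 10
Simplify: x + y = 1
Locus: Perpendicular bisector of the segment from (-1, -3) to (4, 2): the line x + y = 1


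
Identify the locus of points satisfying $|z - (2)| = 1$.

|z - z0| = r describes a circle centered at z0 with radius r
Here z0 = 2 and r = 1
Locus: Circle centered at (2, 0) with radius 1


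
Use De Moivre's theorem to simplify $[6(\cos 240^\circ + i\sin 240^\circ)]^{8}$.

By De Moivre: z^n = r^n(cos(nθ) + i sin(nθ))
= 6^8(cos(8*240°) + i sin(8*240°))
= 1679616(cos 120° + i sin 120°)
= -839808 + 839808*sqrt(3)i


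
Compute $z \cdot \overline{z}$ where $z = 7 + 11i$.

z * conjugate(z) = |z|^2 = a^2 + b^2
= 7^2 + 11^2 = 170


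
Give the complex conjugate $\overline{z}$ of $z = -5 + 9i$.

If z = a + bi, then conjugate(z) = a - bi
conjugate(-5 + 9i) = -5 - 9i


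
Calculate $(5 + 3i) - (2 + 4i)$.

(5 - 2) + (3 - 4)i = 3 - i


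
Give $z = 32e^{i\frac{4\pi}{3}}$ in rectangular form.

a = r cos θ = 32 * -1/2 = -16
b = r sin θ = 32 * -sqrt(3)/2 = -16*sqrt(3)
z = -16 - 16*sqrt(3)i


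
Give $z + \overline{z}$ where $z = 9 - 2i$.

z + conjugate(z) = (a + bi) + (a - bi) = 2a
= 2 * 9 = 18


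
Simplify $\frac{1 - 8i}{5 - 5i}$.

Multiply numerator and denominator by conjugate (5 + 5i):
= (1 - 8i)(5 + 5i) / (5^2 + (-5)^2)
= (45 - 35i) / 50
Divide through by 5: (9 - 7i) / 10
= 9/10 - (7/10)i


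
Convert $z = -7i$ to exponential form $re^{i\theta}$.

r = |z| = sqrt((0)^2 + (-7)^2) = sqrt(0 + 49) = sqrt(49) = 7
a = 0 and b < 0, so z lies on the negative imaginary axis: θ = -90° = -π/2
z = 7e^(-i*π/2)


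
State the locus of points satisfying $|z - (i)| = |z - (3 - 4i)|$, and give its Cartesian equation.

|z - z1| = |z - z2| means z is equidistant from z1 and z2,
i.e. the perpendicular bisector of the segment from (0, 1) to (3, -4) (midpoint (3/2, -3/2)).
With z = x + yi, square both sides:
(x - 0)^2 + (y - 1)^2 = (x - 3)^2 + (y - (-4))^2
The x^2 and y^2 terms cancel: 6x + (-10)y = 25 - 1 = 24
Simplify: 3x - 5y = 12
Locus: Perpendicular bisector of the segment from (0, 1) to (3, -4): the line 3x - 5y = 12


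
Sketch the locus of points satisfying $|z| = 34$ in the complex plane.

|z| = 34 means sqrt(x^2 + y^2) = 34
This is a circle of radius 34 centered at the origin


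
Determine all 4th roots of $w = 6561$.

|w| = 6561, arg(w) = 0°
Root modulus = 6561^(1/4) = 9
Root arguments: θ_k = (0° + 360°k)/4 for k = 0, 1, ..., 3
Roots: 9, 9i, -9, -9i


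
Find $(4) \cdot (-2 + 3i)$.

(a1*a2 - b1*b2) + (a1*b2 + b1*a2)i
= (-8 - 0) + (12 + 0)i
= -8 + 12i


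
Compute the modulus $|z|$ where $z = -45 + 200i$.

|z| = sqrt(a^2 + b^2) = sqrt((-45)^2 + 200^2) = sqrt(42025) = 205


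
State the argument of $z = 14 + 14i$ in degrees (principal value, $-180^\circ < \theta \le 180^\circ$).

θ = arctan(b/a) = arctan(14/14) (quadrant-adjusted) = 45°


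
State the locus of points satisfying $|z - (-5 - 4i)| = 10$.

|z - z0| = r describes a circle centered at z0 with radius r
Here z0 = -5 - 4i and r = 10
Locus: Circle centered at (-5, -4) with radius 10


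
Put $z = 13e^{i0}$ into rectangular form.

a = r cos θ = 13 * 1 = 13
b = r sin θ = 13 * 0 = 0
z = 13


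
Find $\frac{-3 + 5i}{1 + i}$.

Multiply numerator and denominator by conjugate (1 - i):
= (-3 + 5i)(1 - i) / (1^2 + 1^2)
= (2 + 8i) / 2
= 1 + 4i


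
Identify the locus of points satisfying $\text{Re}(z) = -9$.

Re(z) = x where z = x + yi; the equation x = -9 is satisfied by all points with that x-coordinate
Locus: Vertical line x = -9


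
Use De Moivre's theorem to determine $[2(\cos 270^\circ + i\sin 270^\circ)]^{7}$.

By De Moivre: z^n = r^n(cos(nθ) + i sin(nθ))
= 2^7(cos(7*270°) + i sin(7*270°))
= 128(cos 90° + i sin 90°)
= 128i


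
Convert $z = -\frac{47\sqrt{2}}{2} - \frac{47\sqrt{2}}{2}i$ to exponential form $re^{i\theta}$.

r = |z| = sqrt((-47*sqrt(2)/2)^2 + (-47*sqrt(2)/2)^2) = sqrt(2209/2 + 2209/2) = sqrt(2209) = 47
θ = arctan(b/a) = arctan(-33.234/-33.234) (quadrant-adjusted) = 225° = 5π/4
z = 47e^(i*5π/4)


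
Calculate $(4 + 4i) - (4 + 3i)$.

(4 - 4) + (4 - 3)i = i


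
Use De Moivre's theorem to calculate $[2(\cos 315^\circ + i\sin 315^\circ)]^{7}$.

By De Moivre: z^n = r^n(cos(nθ) + i sin(nθ))
= 2^7(cos(7*315°) + i sin(7*315°))
= 128(cos 45° + i sin 45°)
= 64*sqrt(2) + 64*sqrt(2)i


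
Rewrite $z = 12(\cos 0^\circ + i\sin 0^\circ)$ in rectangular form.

a = r cos θ = 12 * 1 = 12
b = r sin θ = 12 * 0 = 0
z = 12


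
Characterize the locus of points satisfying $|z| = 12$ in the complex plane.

|z| = 12 means sqrt(x^2 + y^2) = 12
This is a circle of radius 12 centered at the origin


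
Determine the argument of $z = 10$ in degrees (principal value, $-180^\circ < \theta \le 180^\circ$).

b = 0 and a > 0, so z lies on the positive real axis: θ = 0°


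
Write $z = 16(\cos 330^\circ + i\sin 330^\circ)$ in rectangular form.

a = r cos θ = 16 * sqrt(3)/2 = 8*sqrt(3)
b = r sin θ = 16 * -1/2 = -8
z = 8*sqrt(3) - 8i


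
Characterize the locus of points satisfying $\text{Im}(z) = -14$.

Im(z) = y where z = x + yi; the equation y = -14 is satisfied by all points with that y-coordinate
Locus: Horizontal line y = -14


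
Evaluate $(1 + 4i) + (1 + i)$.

(1 + 1) + (4 + 1)i = 2 + 5i


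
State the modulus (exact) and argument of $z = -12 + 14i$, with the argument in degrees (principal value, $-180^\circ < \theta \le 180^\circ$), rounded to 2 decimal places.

|z| = sqrt((-12)^2 + 14^2) = sqrt(340)
arg(z) = arctan(b/a) = arctan(14/-12) (quadrant-adjusted) = 130.60°


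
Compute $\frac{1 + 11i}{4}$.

Divisor is real, so divide each part by 4:
= 1/4 + (11/4)i


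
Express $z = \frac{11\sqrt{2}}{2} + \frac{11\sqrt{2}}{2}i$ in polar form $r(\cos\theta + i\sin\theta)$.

r = |z| = sqrt(a^2 + b^2) = sqrt((11*sqrt(2)/2)^2 + (11*sqrt(2)/2)^2) = sqrt(121/2 + 121/2) = sqrt(121) = 11
θ = arctan(b/a) = arctan(7.7782/7.7782) (quadrant-adjusted) = 45°
z = 11(cos 45° + i sin 45°)


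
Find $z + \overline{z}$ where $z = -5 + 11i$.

z + conjugate(z) = (a + bi) + (a - bi) = 2a
= 2 * (-5) = -10


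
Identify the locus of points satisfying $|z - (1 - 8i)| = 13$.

|z - z0| = r describes a circle centered at z0 with radius r
Here z0 = 1 - 8i and r = 13
Locus: Circle centered at (1, -8) with radius 13


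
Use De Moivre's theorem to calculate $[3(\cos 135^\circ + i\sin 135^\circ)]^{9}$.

By De Moivre: z^n = r^n(cos(nθ) + i sin(nθ))
= 3^9(cos(9*135°) + i sin(9*135°))
= 19683(cos 135° + i sin 135°)
= -19683*sqrt(2)/2 + (19683*sqrt(2)/2)i


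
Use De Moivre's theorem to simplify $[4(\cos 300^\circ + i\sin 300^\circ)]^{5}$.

By De Moivre: z^n = r^n(cos(nθ) + i sin(nθ))
= 4^5(cos(5*300°) + i sin(5*300°))
= 1024(cos 60° + i sin 60°)
= 512 + 512*sqrt(3)i


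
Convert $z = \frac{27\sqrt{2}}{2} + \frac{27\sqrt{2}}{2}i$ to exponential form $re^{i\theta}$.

r = |z| = sqrt((27*sqrt(2)/2)^2 + (27*sqrt(2)/2)^2) = sqrt(729/2 + 729/2) = sqrt(729) = 27
θ = arctan(b/a) = arctan(19.0919/19.0919) (quadrant-adjusted) = 45° = π/4
z = 27e^(i*π/4)


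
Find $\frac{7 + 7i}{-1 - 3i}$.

Multiply numerator and denominator by conjugate (-1 + 3i):
= (7 + 7i)(-1 + 3i) / ((-1)^2 + (-3)^2)
= (-28 + 14i) / 10
Divide through by 2: (-14 + 7i) / 5
= -14/5 + (7/5)i


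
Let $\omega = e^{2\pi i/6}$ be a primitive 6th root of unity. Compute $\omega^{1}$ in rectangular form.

ω^1 = e^(2πi·1/6) = e^(i·1π/3)
= cos(1π/3) + i sin(1π/3)
= 1/2 + (sqrt(3)/2)i


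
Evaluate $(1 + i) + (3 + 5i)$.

(1 + 3) + (1 + 5)i = 4 + 6i


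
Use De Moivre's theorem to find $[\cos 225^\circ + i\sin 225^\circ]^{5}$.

By De Moivre: z^n = r^n(cos(nθ) + i sin(nθ))
= 1^5(cos(5*225°) + i sin(5*225°))
= 1(cos 45° + i sin 45°)
= sqrt(2)/2 + (sqrt(2)/2)i


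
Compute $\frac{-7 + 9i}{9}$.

Divisor is real, so divide each part by 9:
= -7/9 + i


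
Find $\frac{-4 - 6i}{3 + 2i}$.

Multiply numerator and denominator by conjugate (3 - 2i):
= (-4 - 6i)(3 - 2i) / (3^2 + 2^2)
= (-24 - 10i) / 13
= -24/13 - (10/13)i


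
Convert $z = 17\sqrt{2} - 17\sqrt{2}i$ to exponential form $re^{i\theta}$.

r = |z| = sqrt((17*sqrt(2))^2 + (-17*sqrt(2))^2) = sqrt(578 + 578) = sqrt(1156) = 34
θ = arctan(b/a) = arctan(-24.0416/24.0416) (quadrant-adjusted) = -45° = -π/4
z = 34e^(-i*π/4)


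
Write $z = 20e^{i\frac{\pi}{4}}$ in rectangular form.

a = r cos θ = 20 * sqrt(2)/2 = 10*sqrt(2)
b = r sin θ = 20 * sqrt(2)/2 = 10*sqrt(2)
z = 10*sqrt(2) + 10*sqrt(2)i


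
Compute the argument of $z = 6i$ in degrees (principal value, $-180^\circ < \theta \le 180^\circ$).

a = 0 and b > 0, so z lies on the positive imaginary axis: θ = 90°


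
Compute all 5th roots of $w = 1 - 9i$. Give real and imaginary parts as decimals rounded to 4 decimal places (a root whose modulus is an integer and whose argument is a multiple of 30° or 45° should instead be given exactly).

|w| = sqrt(82) ≈ 9.055385, arg(w) ≈ 276.340192°
Root modulus = sqrt(82)^(1/5) ≈ 1.553751
Root arguments: θ_k = (arg(w) + 360°k)/5 for k = 0, 1, ..., 4
Compute each root as (root modulus)(cos θ_k + i sin θ_k) using full-precision intermediates, then round to 4 decimal places.
Roots: 0.8852 + 1.2769i, -0.9409 + 1.2365i, -1.4667 - 0.5127i, 0.0344 - 1.5534i, 1.4880 - 0.4473i


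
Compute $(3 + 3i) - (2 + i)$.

(3 - 2) + (3 - 1)i = 1 + 2i


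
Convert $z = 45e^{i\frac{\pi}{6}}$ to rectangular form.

a = r cos θ = 45 * sqrt(3)/2 = 45*sqrt(3)/2
b = r sin θ = 45 * 1/2 = 45/2
z = 45*sqrt(3)/2 + (45/2)i


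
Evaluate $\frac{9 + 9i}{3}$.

Divisor is real, so divide each part by 3:
= 3 + 3i


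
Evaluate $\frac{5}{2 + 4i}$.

Multiply numerator and denominator by conjugate (2 - 4i):
= (5)(2 - 4i) / (2^2 + 4^2)
= (10 - 20i) / 20
Divide through by 10: (1 - 2i) / 2
= 1/2 - i


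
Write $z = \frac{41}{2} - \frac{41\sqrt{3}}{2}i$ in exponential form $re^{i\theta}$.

r = |z| = sqrt((41/2)^2 + (-41*sqrt(3)/2)^2) = sqrt(1681/4 + 5043/4) = sqrt(1681) = 41
θ = arctan(b/a) = arctan(-35.507/20.5) (quadrant-adjusted) = -60° = -π/3
z = 41e^(-i*π/3)


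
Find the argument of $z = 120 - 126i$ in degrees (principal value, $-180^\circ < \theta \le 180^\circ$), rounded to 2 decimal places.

θ = arctan(b/a) = arctan(-126/120) (quadrant-adjusted) = -46.40°


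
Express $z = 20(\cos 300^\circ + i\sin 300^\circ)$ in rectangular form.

a = r cos θ = 20 * 1/2 = 10
b = r sin θ = 20 * -sqrt(3)/2 = -10*sqrt(3)
z = 10 - 10*sqrt(3)i


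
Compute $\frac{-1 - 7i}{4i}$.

Multiply numerator and denominator by conjugate (-4i):
= (-1 - 7i)(-4i) / (0^2 + 4^2)
= (-28 + 4i) / 16
Divide through by 4: (-7 + i) / 4
= -7/4 + (1/4)i


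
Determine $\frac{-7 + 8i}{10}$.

Divisor is real, so divide each part by 10:
= -7/10 + (4/5)i


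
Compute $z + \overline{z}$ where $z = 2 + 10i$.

z + conjugate(z) = (a + bi) + (a - bi) = 2a
= 2 * 2 = 4


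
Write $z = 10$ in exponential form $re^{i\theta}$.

r = |z| = sqrt((10)^2 + (0)^2) = sqrt(100 + 0) = sqrt(100) = 10
b = 0 and a > 0, so z lies on the positive real axis: θ = 0
z = 10e^(i*0) = 10


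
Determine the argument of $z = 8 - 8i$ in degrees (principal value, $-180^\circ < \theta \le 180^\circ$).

θ = arctan(b/a) = arctan(-8/8) (quadrant-adjusted) = -45°


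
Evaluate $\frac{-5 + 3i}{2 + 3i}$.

Multiply numerator and denominator by conjugate (2 - 3i):
= (-5 + 3i)(2 - 3i) / (2^2 + 3^2)
= (-1 + 21i) / 13
= -1/13 + (21/13)i


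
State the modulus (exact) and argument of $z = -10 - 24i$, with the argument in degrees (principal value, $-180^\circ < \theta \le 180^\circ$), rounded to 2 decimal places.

|z| = sqrt((-10)^2 + (-24)^2) = 26
arg(z) = arctan(b/a) = arctan(-24/-10) (quadrant-adjusted) = -112.62°


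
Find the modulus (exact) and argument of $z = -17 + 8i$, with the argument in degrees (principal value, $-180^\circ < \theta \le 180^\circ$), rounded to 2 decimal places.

|z| = sqrt((-17)^2 + 8^2) = sqrt(353)
arg(z) = arctan(b/a) = arctan(8/-17) (quadrant-adjusted) = 154.80°


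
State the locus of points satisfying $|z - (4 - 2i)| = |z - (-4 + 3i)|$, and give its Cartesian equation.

|z - z1| = |z - z2| means z is equidistant from z1 and z2,
i.e. the perpendicular bisector of the segment from (4, -2) to (-4, 3) (midpoint (0, 1/2)).
With z = x + yi, square both sides:
(x - 4)^2 + (y - (-2))^2 = (x - (-4))^2 + (y - 3)^2
The x^2 and y^2 terms cancel: -16x + 10y = 25 - 20 = 5
Simplify: 16x - 10y = -5
Locus: Perpendicular bisector of the segment from (4, -2) to (-4, 3): the line 16x - 10y = -5


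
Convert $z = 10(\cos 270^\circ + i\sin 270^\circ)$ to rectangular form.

a = r cos θ = 10 * 0 = 0
b = r sin θ = 10 * -1 = -10
z = -10i


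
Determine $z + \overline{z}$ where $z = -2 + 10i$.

z + conjugate(z) = (a + bi) + (a - bi) = 2a
= 2 * (-2) = -4


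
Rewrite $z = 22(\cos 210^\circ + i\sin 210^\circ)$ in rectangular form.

a = r cos θ = 22 * -sqrt(3)/2 = -11*sqrt(3)
b = r sin θ = 22 * -1/2 = -11
z = -11*sqrt(3) - 11i


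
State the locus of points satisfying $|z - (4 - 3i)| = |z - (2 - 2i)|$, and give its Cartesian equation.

|z - z1| = |z - z2| means z is equidistant from z1 and z2,
i.e. the perpendicular bisector of the segment from (4, -3) to (2, -2) (midpoint (3, -5/2)).
With z = x + yi, square both sides:
(x - 4)^2 + (y - (-3))^2 = (x - 2)^2 + (y - (-2))^2
The x^2 and y^2 terms cancel: -4x + 2y = 8 - 25 = -17
Simplify: 4x - 2y = 17
Locus: Perpendicular bisector of the segment from (4, -3) to (2, -2): the line 4x - 2y = 17


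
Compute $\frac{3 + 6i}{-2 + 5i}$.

Multiply numerator and denominator by conjugate (-2 - 5i):
= (3 + 6i)(-2 - 5i) / ((-2)^2 + 5^2)
= (24 - 27i) / 29
= 24/29 - (27/29)i


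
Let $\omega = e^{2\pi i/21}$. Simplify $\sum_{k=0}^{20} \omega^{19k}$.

Let ζ = ω^19 = e^(2πi·19/21). Since 21 ∤ 19, ζ ≠ 1.
Sum = Σ_{k=0}^{20} ζ^k = (ζ^21 - 1)/(ζ - 1) = (ω^{19·21} - 1)/(ζ - 1) = (1 - 1)/(ζ - 1) = 0


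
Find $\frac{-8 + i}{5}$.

Divisor is real, so divide each part by 5:
= -8/5 + (1/5)i


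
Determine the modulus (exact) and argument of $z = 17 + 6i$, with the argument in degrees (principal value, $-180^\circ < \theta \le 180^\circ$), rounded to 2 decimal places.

|z| = sqrt(17^2 + 6^2) = sqrt(325)
arg(z) = arctan(b/a) = arctan(6/17) (quadrant-adjusted) = 19.44°


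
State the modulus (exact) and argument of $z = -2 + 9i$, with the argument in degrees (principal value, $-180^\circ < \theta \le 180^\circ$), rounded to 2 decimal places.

|z| = sqrt((-2)^2 + 9^2) = sqrt(85)
arg(z) = arctan(b/a) = arctan(9/-2) (quadrant-adjusted) = 102.53°


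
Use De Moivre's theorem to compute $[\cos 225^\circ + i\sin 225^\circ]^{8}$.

By De Moivre: z^n = r^n(cos(nθ) + i sin(nθ))
= 1^8(cos(8*225°) + i sin(8*225°))
= 1(cos 0° + i sin 0°)
= 1


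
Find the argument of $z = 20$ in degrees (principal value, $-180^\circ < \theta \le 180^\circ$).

b = 0 and a > 0, so z lies on the positive real axis: θ = 0°


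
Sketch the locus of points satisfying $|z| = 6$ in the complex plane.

|z| = 6 means sqrt(x^2 + y^2) = 6
This is a circle of radius 6 centered at the origin


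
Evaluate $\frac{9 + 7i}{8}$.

Divisor is real, so divide each part by 8:
= 9/8 + (7/8)i


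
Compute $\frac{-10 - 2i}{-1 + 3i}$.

Multiply numerator and denominator by conjugate (-1 - 3i):
= (-10 - 2i)(-1 - 3i) / ((-1)^2 + 3^2)
= (4 + 32i) / 10
Divide through by 2: (2 + 16i) / 5
= 2/5 + (16/5)i


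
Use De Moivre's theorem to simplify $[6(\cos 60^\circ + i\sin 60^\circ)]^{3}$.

By De Moivre: z^n = r^n(cos(nθ) + i sin(nθ))
= 6^3(cos(3*60°) + i sin(3*60°))
= 216(cos 180° + i sin 180°)
= -216


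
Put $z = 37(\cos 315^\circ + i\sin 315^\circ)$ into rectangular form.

a = r cos θ = 37 * sqrt(2)/2 = 37*sqrt(2)/2
b = r sin θ = 37 * -sqrt(2)/2 = -37*sqrt(2)/2
z = 37*sqrt(2)/2 - (37*sqrt(2)/2)i


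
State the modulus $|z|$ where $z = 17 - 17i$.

|z| = sqrt(a^2 + b^2) = sqrt(17^2 + (-17)^2) = sqrt(578) = sqrt(578)


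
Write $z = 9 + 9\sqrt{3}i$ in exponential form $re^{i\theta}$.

r = |z| = sqrt((9)^2 + (9*sqrt(3))^2) = sqrt(81 + 243) = sqrt(324) = 18
θ = arctan(b/a) = arctan(15.5885/9) (quadrant-adjusted) = 60° = π/3
z = 18e^(i*π/3)


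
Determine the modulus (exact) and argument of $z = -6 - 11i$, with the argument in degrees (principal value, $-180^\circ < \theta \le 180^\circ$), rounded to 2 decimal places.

|z| = sqrt((-6)^2 + (-11)^2) = sqrt(157)
arg(z) = arctan(b/a) = arctan(-11/-6) (quadrant-adjusted) = -118.61°


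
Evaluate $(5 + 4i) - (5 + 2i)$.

(5 - 5) + (4 - 2)i = 2i


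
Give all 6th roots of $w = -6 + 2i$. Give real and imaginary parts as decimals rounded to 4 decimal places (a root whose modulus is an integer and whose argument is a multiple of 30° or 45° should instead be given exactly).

|w| = sqrt(40) ≈ 6.324555, arg(w) ≈ 161.565051°
Root modulus = sqrt(40)^(1/6) ≈ 1.359894
Root arguments: θ_k = (arg(w) + 360°k)/6 for k = 0, 1, ..., 5
Compute each root as (root modulus)(cos θ_k + i sin θ_k) using full-precision intermediates, then round to 4 decimal places.
Roots: 1.2125 + 0.6158i, 0.0729 + 1.3579i, -1.1396 + 0.7421i, -1.2125 - 0.6158i, -0.0729 - 1.3579i, 1.1396 - 0.7421i


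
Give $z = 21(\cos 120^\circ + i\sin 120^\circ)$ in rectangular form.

a = r cos θ = 21 * -1/2 = -21/2
b = r sin θ = 21 * sqrt(3)/2 = 21*sqrt(3)/2
z = -21/2 + (21*sqrt(3)/2)i


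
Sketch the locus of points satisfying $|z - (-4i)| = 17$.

|z - z0| = r describes a circle centered at z0 with radius r
Here z0 = -4i and r = 17
Locus: Circle centered at (0, -4) with radius 17


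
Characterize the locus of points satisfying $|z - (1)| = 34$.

|z - z0| = r describes a circle centered at z0 with radius r
Here z0 = 1 and r = 34
Locus: Circle centered at (1, 0) with radius 34


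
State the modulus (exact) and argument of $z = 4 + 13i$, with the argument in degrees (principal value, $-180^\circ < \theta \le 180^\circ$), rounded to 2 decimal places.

|z| = sqrt(4^2 + 13^2) = sqrt(185)
arg(z) = arctan(b/a) = arctan(13/4) (quadrant-adjusted) = 72.90°


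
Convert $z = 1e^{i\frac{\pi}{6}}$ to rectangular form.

a = r cos θ = 1 * sqrt(3)/2 = sqrt(3)/2
b = r sin θ = 1 * 1/2 = 1/2
z = sqrt(3)/2 + (1/2)i


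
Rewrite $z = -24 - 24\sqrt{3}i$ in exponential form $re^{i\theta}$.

r = |z| = sqrt((-24)^2 + (-24*sqrt(3))^2) = sqrt(576 + 1728) = sqrt(2304) = 48
θ = arctan(b/a) = arctan(-41.5692/-24) (quadrant-adjusted) = -120° = -2π/3
z = 48e^(-i*2π/3)


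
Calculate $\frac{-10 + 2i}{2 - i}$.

Multiply numerator and denominator by conjugate (2 + i):
= (-10 + 2i)(2 + i) / (2^2 + (-1)^2)
= (-22 - 6i) / 5
= -22/5 - (6/5)i


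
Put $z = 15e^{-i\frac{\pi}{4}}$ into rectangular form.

a = r cos θ = 15 * sqrt(2)/2 = 15*sqrt(2)/2
b = r sin θ = 15 * -sqrt(2)/2 = -15*sqrt(2)/2
z = 15*sqrt(2)/2 - (15*sqrt(2)/2)i


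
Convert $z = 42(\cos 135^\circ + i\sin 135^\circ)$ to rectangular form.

a = r cos θ = 42 * -sqrt(2)/2 = -21*sqrt(2)
b = r sin θ = 42 * sqrt(2)/2 = 21*sqrt(2)
z = -21*sqrt(2) + 21*sqrt(2)i


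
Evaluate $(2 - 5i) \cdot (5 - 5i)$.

(a1*a2 - b1*b2) + (a1*b2 + b1*a2)i
= (10 - 25) + (-10 + (-25))i
= -15 - 35i


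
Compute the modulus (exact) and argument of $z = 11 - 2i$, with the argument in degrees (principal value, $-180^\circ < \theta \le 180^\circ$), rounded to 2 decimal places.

|z| = sqrt(11^2 + (-2)^2) = sqrt(125)
arg(z) = arctan(b/a) = arctan(-2/11) (quadrant-adjusted) = -10.30°


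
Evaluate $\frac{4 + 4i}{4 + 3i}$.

Multiply numerator and denominator by conjugate (4 - 3i):
= (4 + 4i)(4 - 3i) / (4^2 + 3^2)
= (28 + 4i) / 25
= 28/25 + (4/25)i


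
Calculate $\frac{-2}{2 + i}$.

Multiply numerator and denominator by conjugate (2 - i):
= (-2)(2 - i) / (2^2 + 1^2)
= (-4 + 2i) / 5
= -4/5 + (2/5)i


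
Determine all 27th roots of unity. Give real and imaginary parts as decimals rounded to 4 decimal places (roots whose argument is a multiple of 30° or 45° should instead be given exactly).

ω_k = e^(2πik/27) = cos(2πk/27) + i sin(2πk/27) for k = 0, 1, ..., 26
Roots: 1, 0.9730 + 0.2306i, 0.8936 + 0.4488i, 0.7660 + 0.6428i, 0.5972 + 0.8021i, 0.3961 + 0.9182i, 0.1736 + 0.9848i, -0.0581 + 0.9983i, -0.2868 + 0.9580i, -1/2 + (sqrt(3)/2)i, -0.6862 + 0.7274i, -0.8355 + 0.5495i, -0.9397 + 0.3420i, -0.9932 + 0.1161i, -0.9932 - 0.1161i, -0.9397 - 0.3420i, -0.8355 - 0.5495i, -0.6862 - 0.7274i, -1/2 - (sqrt(3)/2)i, -0.2868 - 0.9580i, -0.0581 - 0.9983i, 0.1736 - 0.9848i, 0.3961 - 0.9182i, 0.5972 - 0.8021i, 0.7660 - 0.6428i, 0.8936 - 0.4488i, 0.9730 - 0.2306i


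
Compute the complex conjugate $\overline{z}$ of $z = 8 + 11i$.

If z = a + bi, then conjugate(z) = a - bi
conjugate(8 + 11i) = 8 - 11i


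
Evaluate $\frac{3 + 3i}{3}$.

Divisor is real, so divide each part by 3:
= 1 + i


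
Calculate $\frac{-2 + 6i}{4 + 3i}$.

Multiply numerator and denominator by conjugate (4 - 3i):
= (-2 + 6i)(4 - 3i) / (4^2 + 3^2)
= (10 + 30i) / 25
Divide through by 5: (2 + 6i) / 5
= 2/5 + (6/5)i


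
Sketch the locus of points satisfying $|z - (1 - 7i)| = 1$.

|z - z0| = r describes a circle centered at z0 with radius r
Here z0 = 1 - 7i and r = 1
Locus: Circle centered at (1, -7) with radius 1


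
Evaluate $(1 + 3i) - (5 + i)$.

(1 - 5) + (3 - 1)i = -4 + 2i


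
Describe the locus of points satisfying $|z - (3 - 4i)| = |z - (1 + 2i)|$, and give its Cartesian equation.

|z - z1| = |z - z2| means z is equidistant from z1 and z2,
i.e. the perpendicular bisector of the segment from (3, -4) to (1, 2) (midpoint (2, -1)).
With z = x + yi, square both sides:
(x - 3)^2 + (y - (-4))^2 = (x - 1)^2 + (y - 2)^2
The x^2 and y^2 terms cancel: -4x + 12y = 5 - 25 = -20
Simplify: x - 3y = 5
Locus: Perpendicular bisector of the segment from (3, -4) to (1, 2): the line x - 3y = 5


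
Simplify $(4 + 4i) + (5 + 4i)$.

(4 + 5) + (4 + 4)i = 9 + 8i


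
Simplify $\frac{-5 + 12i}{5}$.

Divisor is real, so divide each part by 5:
= -1 + (12/5)i


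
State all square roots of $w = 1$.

|w| = 1, arg(w) = 0°
Root modulus = 1^(1/2) = 1
Root arguments: θ_k = (0° + 360°k)/2 for k = 0, 1, ..., 1
Roots: 1, -1


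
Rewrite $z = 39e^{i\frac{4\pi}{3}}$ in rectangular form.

a = r cos θ = 39 * -1/2 = -39/2
b = r sin θ = 39 * -sqrt(3)/2 = -39*sqrt(3)/2
z = -39/2 - (39*sqrt(3)/2)i


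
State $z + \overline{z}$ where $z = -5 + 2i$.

z + conjugate(z) = (a + bi) + (a - bi) = 2a
= 2 * (-5) = -10


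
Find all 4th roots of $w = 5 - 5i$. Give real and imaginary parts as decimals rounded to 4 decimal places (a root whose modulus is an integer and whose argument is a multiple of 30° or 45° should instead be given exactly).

|w| = sqrt(50) ≈ 7.071068, arg(w) = 315°
Root modulus = sqrt(50)^(1/4) ≈ 1.630689
Root arguments: θ_k = (315° + 360°k)/4 for k = 0, 1, ..., 3
Compute each root as (root modulus)(cos θ_k + i sin θ_k) using full-precision intermediates, then round to 4 decimal places.
Roots: 0.3181 + 1.5994i, -1.5994 + 0.3181i, -0.3181 - 1.5994i, 1.5994 - 0.3181i


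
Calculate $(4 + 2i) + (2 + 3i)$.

(4 + 2) + (2 + 3)i = 6 + 5i


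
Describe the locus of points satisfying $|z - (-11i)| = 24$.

|z - z0| = r describes a circle centered at z0 with radius r
Here z0 = -11i and r = 24
Locus: Circle centered at (0, -11) with radius 24


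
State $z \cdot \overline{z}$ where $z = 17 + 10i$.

z * conjugate(z) = |z|^2 = a^2 + b^2
= 17^2 + 10^2 = 389


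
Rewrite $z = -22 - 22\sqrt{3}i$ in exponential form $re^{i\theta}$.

r = |z| = sqrt((-22)^2 + (-22*sqrt(3))^2) = sqrt(484 + 1452) = sqrt(1936) = 44
θ = arctan(b/a) = arctan(-38.1051/-22) (quadrant-adjusted) = -120° = -2π/3
z = 44e^(-i*2π/3)


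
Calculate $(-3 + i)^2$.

(a + bi)^2 = a^2 - b^2 + 2abi
= (-3)^2 - 1^2 + 2*(-3)*1i
= 8 - 6i


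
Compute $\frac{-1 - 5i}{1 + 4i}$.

Multiply numerator and denominator by conjugate (1 - 4i):
= (-1 - 5i)(1 - 4i) / (1^2 + 4^2)
= (-21 - i) / 17
= -21/17 - (1/17)i


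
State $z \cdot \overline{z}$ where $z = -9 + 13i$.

z * conjugate(z) = |z|^2 = a^2 + b^2
= (-9)^2 + 13^2 = 250


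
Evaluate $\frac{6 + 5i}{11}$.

Divisor is real, so divide each part by 11:
= 6/11 + (5/11)i


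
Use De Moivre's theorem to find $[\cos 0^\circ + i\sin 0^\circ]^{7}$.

By De Moivre: z^n = r^n(cos(nθ) + i sin(nθ))
= 1^7(cos(7*0°) + i sin(7*0°))
= 1(cos 0° + i sin 0°)
= 1


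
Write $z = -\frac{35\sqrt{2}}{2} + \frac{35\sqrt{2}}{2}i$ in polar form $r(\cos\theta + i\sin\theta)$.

r = |z| = sqrt(a^2 + b^2) = sqrt((-35*sqrt(2)/2)^2 + (35*sqrt(2)/2)^2) = sqrt(1225/2 + 1225/2) = sqrt(1225) = 35
θ = arctan(b/a) = arctan(24.7487/-24.7487) (quadrant-adjusted) = 135°
z = 35(cos 135° + i sin 135°)


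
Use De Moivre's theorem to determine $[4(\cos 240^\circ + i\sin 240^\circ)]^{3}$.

By De Moivre: z^n = r^n(cos(nθ) + i sin(nθ))
= 4^3(cos(3*240°) + i sin(3*240°))
= 64(cos 0° + i sin 0°)
= 64


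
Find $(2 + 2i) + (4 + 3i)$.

(2 + 4) + (2 + 3)i = 6 + 5i


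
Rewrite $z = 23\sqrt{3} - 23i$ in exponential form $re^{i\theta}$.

r = |z| = sqrt((23*sqrt(3))^2 + (-23)^2) = sqrt(1587 + 529) = sqrt(2116) = 46
θ = arctan(b/a) = arctan(-23/39.8372) (quadrant-adjusted) = -30° = -π/6
z = 46e^(-i*π/6)


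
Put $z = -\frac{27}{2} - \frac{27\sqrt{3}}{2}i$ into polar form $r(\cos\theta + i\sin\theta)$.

r = |z| = sqrt(a^2 + b^2) = sqrt((-27/2)^2 + (-27*sqrt(3)/2)^2) = sqrt(729/4 + 2187/4) = sqrt(729) = 27
θ = arctan(b/a) = arctan(-23.3827/-13.5) (quadrant-adjusted) = 240°
z = 27(cos 240° + i sin 240°)


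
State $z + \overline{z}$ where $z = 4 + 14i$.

z + conjugate(z) = (a + bi) + (a - bi) = 2a
= 2 * 4 = 8


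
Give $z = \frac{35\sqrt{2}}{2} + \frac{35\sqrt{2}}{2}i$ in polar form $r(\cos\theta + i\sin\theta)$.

r = |z| = sqrt(a^2 + b^2) = sqrt((35*sqrt(2)/2)^2 + (35*sqrt(2)/2)^2) = sqrt(1225/2 + 1225/2) = sqrt(1225) = 35
θ = arctan(b/a) = arctan(24.7487/24.7487) (quadrant-adjusted) = 45°
z = 35(cos 45° + i sin 45°)


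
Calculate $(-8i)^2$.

(a + bi)^2 = a^2 - b^2 + 2abi
= 0^2 - (-8)^2 + 2*0*(-8)i
= -64


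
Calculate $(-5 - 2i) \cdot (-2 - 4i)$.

(a1*a2 - b1*b2) + (a1*b2 + b1*a2)i
= (10 - 8) + (20 + 4)i
= 2 + 24i


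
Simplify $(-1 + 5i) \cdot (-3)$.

(a1*a2 - b1*b2) + (a1*b2 + b1*a2)i
= (3 - 0) + (0 + (-15))i
= 3 - 15i
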